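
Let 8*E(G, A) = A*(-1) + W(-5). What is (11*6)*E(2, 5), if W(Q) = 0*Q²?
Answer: -165/4 ≈ -41.250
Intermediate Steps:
W(Q) = 0
E(G, A) = -A/8 (E(G, A) = (A*(-1) + 0)/8 = (-A + 0)/8 = (-A)/8 = -A/8)
(11*6)*E(2, 5) = (11*6)*(-⅛*5) = 66*(-5/8) = -165/4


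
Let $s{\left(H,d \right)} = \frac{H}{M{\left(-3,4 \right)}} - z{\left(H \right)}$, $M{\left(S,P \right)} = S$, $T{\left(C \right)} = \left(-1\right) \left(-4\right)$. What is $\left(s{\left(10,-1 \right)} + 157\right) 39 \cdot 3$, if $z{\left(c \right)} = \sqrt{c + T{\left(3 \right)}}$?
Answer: $17979 - 117 \sqrt{14} \approx 17541.0$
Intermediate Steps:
$T{\left(C \right)} = 4$
$z{\left(c \right)} = \sqrt{4 + c}$ ($z{\left(c \right)} = \sqrt{c + 4} = \sqrt{4 + c}$)
$s{\left(H,d \right)} = - \sqrt{4 + H} - \frac{H}{3}$ ($s{\left(H,d \right)} = \frac{H}{-3} - \sqrt{4 + H} = H \left(- \frac{1}{3}\right) - \sqrt{4 + H} = - \frac{H}{3} - \sqrt{4 + H} = - \sqrt{4 + H} - \frac{H}{3}$)
$\left(s{\left(10,-1 \right)} + 157\right) 39 \cdot 3 = \left(\left(- \sqrt{4 + 10} - \frac{10}{3}\right) + 157\right) 39 \cdot 3 = \left(\left(- \sqrt{14} - \frac{10}{3}\right) + 157\right) 117 = \left(\left(- \frac{10}{3} - \sqrt{14}\right) + 157\right) 117 = \left(\frac{461}{3} - \sqrt{14}\right) 117 = 17979 - 117 \sqrt{14}$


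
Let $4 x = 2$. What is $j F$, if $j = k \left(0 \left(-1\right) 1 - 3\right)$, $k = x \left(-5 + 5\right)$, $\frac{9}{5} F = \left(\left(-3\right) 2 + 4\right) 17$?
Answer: $0$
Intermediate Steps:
$x = \frac{1}{2}$ ($x = \frac{1}{4} \cdot 2 = \frac{1}{2} \approx 0.5$)
$F = - \frac{170}{9}$ ($F = \frac{5 \left(\left(-3\right) 2 + 4\right) 17}{9} = \frac{5 \left(-6 + 4\right) 17}{9} = \frac{5 \left(\left(-2\right) 17\right)}{9} = \frac{5}{9} \left(-34\right) = - \frac{170}{9} \approx -18.889$)
$k = 0$ ($k = \frac{-5 + 5}{2} = \frac{1}{2} \cdot 0 = 0$)
$j = 0$ ($j = 0 \left(0 \left(-1\right) 1 - 3\right) = 0 \left(0 \cdot 1 - 3\right) = 0 \left(0 - 3\right) = 0 \left(-3\right) = 0$)
$j F = 0 \left(- \frac{170}{9}\right) = 0$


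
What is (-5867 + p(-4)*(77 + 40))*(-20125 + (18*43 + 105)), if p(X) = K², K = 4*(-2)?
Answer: -31197766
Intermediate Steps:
K = -8
p(X) = 64 (p(X) = (-8)² = 64)
(-5867 + p(-4)*(77 + 40))*(-20125 + (18*43 + 105)) = (-5867 + 64*(77 + 40))*(-20125 + (18*43 + 105)) = (-5867 + 64*117)*(-20125 + (774 + 105)) = (-5867 + 7488)*(-20125 + 879) = 1621*(-19246) = -31197766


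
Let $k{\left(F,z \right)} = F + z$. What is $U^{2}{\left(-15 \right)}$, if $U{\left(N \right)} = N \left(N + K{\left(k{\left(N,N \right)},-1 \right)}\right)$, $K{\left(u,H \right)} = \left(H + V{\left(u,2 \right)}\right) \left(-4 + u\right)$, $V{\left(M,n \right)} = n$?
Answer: $540225$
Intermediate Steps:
$K{\left(u,H \right)} = \left(-4 + u\right) \left(2 + H\right)$ ($K{\left(u,H \right)} = \left(H + 2\right) \left(-4 + u\right) = \left(2 + H\right) \left(-4 + u\right) = \left(-4 + u\right) \left(2 + H\right)$)
$U{\left(N \right)} = N \left(-4 + 3 N\right)$ ($U{\left(N \right)} = N \left(N - \left(4 - 2 \left(N + N\right) + 2 N\right)\right) = N \left(N + \left(-8 + 4 + 2 \cdot 2 N - 2 N\right)\right) = N \left(N + \left(-8 + 4 + 4 N - 2 N\right)\right) = N \left(N + \left(-4 + 2 N\right)\right) = N \left(-4 + 3 N\right)$)
$U^{2}{\left(-15 \right)} = \left(- 15 \left(-4 + 3 \left(-15\right)\right)\right)^{2} = \left(- 15 \left(-4 - 45\right)\right)^{2} = \left(\left(-15\right) \left(-49\right)\right)^{2} = 735^{2} = 540225$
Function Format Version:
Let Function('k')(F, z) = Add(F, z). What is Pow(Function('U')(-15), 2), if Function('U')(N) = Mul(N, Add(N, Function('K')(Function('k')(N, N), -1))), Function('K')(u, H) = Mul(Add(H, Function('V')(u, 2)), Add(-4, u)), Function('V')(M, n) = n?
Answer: 540225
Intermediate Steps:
Function('K')(u, H) = Mul(Add(-4, u), Add(2, H)) (Function('K')(u, H) = Mul(Add(H, 2), Add(-4, u)) = Mul(Add(2, H), Add(-4, u)) = Mul(Add(-4, u), Add(2, H)))
Function('U')(N) = Mul(N, Add(-4, Mul(3, N))) (Function('U')(N) = Mul(N, Add(N, Add(-8, Mul(-4, -1), Mul(2, Add(N, N)), Mul(-1, Add(N, N))))) = Mul(N, Add(N, Add(-8, 4, Mul(2, Mul(2, N)), Mul(-1, Mul(2, N))))) = Mul(N, Add(N, Add(-8, 4, Mul(4, N), Mul(-2, N)))) = Mul(N, Add(N, Add(-4, Mul(2, N)))) = Mul(N, Add(-4, Mul(3, N))))
Pow(Function('U')(-15), 2) = Pow(Mul(-15, Add(-4, Mul(3, -15))), 2) = Pow(Mul(-15, Add(-4, -45)), 2) = Pow(Mul(-15, -49), 2) = Pow(735, 2) = 540225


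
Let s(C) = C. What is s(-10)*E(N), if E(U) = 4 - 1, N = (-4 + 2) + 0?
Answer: -30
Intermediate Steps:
N = -2 (N = -2 + 0 = -2)
E(U) = 3
s(-10)*E(N) = -10*3 = -30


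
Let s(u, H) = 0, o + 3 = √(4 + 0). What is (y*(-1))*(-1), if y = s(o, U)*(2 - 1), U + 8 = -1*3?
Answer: 0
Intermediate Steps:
U = -11 (U = -8 - 1*3 = -8 - 3 = -11)
o = -1 (o = -3 + √(4 + 0) = -3 + √4 = -3 + 2 = -1)
y = 0 (y = 0*(2 - 1) = 0*1 = 0)
(y*(-1))*(-1) = (0*(-1))*(-1) = 0*(-1) = 0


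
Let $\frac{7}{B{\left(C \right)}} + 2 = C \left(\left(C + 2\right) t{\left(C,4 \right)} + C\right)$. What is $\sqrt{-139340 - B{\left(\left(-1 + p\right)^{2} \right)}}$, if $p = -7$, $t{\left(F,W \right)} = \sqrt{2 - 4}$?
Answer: $\frac{\sqrt{2} \sqrt{\frac{-570457967 - 588572160 i \sqrt{2}}{2047 + 2112 i \sqrt{2}}}}{2} \approx 1.068 \cdot 10^{-6} + 373.28 i$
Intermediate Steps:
$t{\left(F,W \right)} = i \sqrt{2}$ ($t{\left(F,W \right)} = \sqrt{-2} = i \sqrt{2}$)
$B{\left(C \right)} = \frac{7}{-2 + C \left(C + i \sqrt{2} \left(2 + C\right)\right)}$ ($B{\left(C \right)} = \frac{7}{-2 + C \left(\left(C + 2\right) i \sqrt{2} + C\right)} = \frac{7}{-2 + C \left(\left(2 + C\right) i \sqrt{2} + C\right)} = \frac{7}{-2 + C \left(i \sqrt{2} \left(2 + C\right) + C\right)} = \frac{7}{-2 + C \left(C + i \sqrt{2} \left(2 + C\right)\right)}$)
$\sqrt{-139340 - B{\left(\left(-1 + p\right)^{2} \right)}} = \sqrt{-139340 - \frac{7}{-2 + \left(\left(-1 - 7\right)^{2}\right)^{2} + i \sqrt{2} \left(\left(-1 - 7\right)^{2}\right)^{2} + 2 i \left(-1 - 7\right)^{2} \sqrt{2}}} = \sqrt{-139340 - \frac{7}{-2 + \left(\left(-8\right)^{2}\right)^{2} + i \sqrt{2} \left(\left(-8\right)^{2}\right)^{2} + 2 i \left(-8\right)^{2} \sqrt{2}}} = \sqrt{-139340 - \frac{7}{-2 + 64^{2} + i \sqrt{2} \cdot 64^{2} + 2 i 64 \sqrt{2}}} = \sqrt{-139340 - \frac{7}{-2 + 4096 + i \sqrt{2} \cdot 4096 + 128 i \sqrt{2}}} = \sqrt{-139340 - \frac{7}{-2 + 4096 + 4096 i \sqrt{2} + 128 i \sqrt{2}}} = \sqrt{-139340 - \frac{7}{4094 + 4224 i \sqrt{2}}}$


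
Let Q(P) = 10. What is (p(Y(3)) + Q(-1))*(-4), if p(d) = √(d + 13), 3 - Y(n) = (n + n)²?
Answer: -40 - 8*I*√5 ≈ -40.0 - 17.889*I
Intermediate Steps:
Y(n) = 3 - 4*n² (Y(n) = 3 - (n + n)² = 3 - (2*n)² = 3 - 4*n²)
p(d) = √(13 + d)
(p(Y(3)) + Q(-1))*(-4) = (√(13 + (3 - 4*3²)) + 10)*(-4) = (√(13 + (3 - 4*9)) + 10)*(-4) = (√(13 + (3 - 36)) + 10)*(-4) = (√(13 - 33) + 10)*(-4) = (√(-20) + 10)*(-4) = (2*I*√5 + 10)*(-4) = (10 + 2*I*√5)*(-4) = -40 - 8*I*√5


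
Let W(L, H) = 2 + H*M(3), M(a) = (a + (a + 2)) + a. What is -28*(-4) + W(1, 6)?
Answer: 180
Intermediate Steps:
M(a) = 2 + 3*a (M(a) = (a + (2 + a)) + a = (2 + 2*a) + a = 2 + 3*a)
W(L, H) = 2 + 11*H (W(L, H) = 2 + H*(2 + 3*3) = 2 + H*(2 + 9) = 2 + H*11 = 2 + 11*H)
-28*(-4) + W(1, 6) = -28*(-4) + (2 + 11*6) = 112 + (2 + 66) = 112 + 68 = 180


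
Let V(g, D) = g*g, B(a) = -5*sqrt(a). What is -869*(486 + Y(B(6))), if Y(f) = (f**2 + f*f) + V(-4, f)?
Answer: -696938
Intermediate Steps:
V(g, D) = g**2
Y(f) = 16 + 2*f**2 (Y(f) = (f**2 + f*f) + (-4)**2 = (f**2 + f**2) + 16 = 2*f**2 + 16 = 16 + 2*f**2)
-869*(486 + Y(B(6))) = -869*(486 + (16 + 2*(-5*sqrt(6))**2)) = -869*(486 + (16 + 2*150)) = -869*(486 + (16 + 300)) = -869*(486 + 316) = -869*802 = -696938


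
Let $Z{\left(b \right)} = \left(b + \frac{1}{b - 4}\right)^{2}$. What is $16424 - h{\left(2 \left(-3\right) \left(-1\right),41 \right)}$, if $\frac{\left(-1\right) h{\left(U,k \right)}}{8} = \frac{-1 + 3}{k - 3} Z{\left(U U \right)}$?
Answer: $\frac{41272577}{2432} \approx 16971.0$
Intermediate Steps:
$Z{\left(b \right)} = \left(b + \frac{1}{-4 + b}\right)^{2}$
$h{\left(U,k \right)} = - \frac{16 \left(1 + U^{4} - 4 U^{2}\right)^{2}}{\left(-4 + U^{2}\right)^{2} \left(-3 + k\right)}$ ($h{\left(U,k \right)} = - 8 \frac{-1 + 3}{k - 3} \frac{\left(1 + \left(U U\right)^{2} - 4 U U\right)^{2}}{\left(-4 + U U\right)^{2}} = - 8 \frac{2}{-3 + k} \frac{\left(1 + \left(U^{2}\right)^{2} - 4 U^{2}\right)^{2}}{\left(-4 + U^{2}\right)^{2}} = - 8 \frac{2}{-3 + k} \frac{\left(1 + U^{4} - 4 U^{2}\right)^{2}}{\left(-4 + U^{2}\right)^{2}} = - 8 \frac{2 \left(1 + U^{4} - 4 U^{2}\right)^{2}}{\left(-4 + U^{2}\right)^{2} \left(-3 + k\right)} = - \frac{16 \left(1 + U^{4} - 4 U^{2}\right)^{2}}{\left(-4 + U^{2}\right)^{2} \left(-3 + k\right)}$)
$16424 - h{\left(2 \left(-3\right) \left(-1\right),41 \right)} = 16424 - - \frac{16 \left(1 + \left(2 \left(-3\right) \left(-1\right)\right)^{4} - 4 \left(2 \left(-3\right) \left(-1\right)\right)^{2}\right)^{2}}{\left(-4 + \left(2 \left(-3\right) \left(-1\right)\right)^{2}\right)^{2} \left(-3 + 41\right)} = 16424 - - \frac{16 \left(1 + \left(\left(-6\right) \left(-1\right)\right)^{4} - 4 \left(\left(-6\right) \left(-1\right)\right)^{2}\right)^{2}}{\left(-4 + \left(\left(-6\right) \left(-1\right)\right)^{2}\right)^{2} \cdot 38} = 16424 - \left(-16\right) \frac{1}{\left(-4 + 6^{2}\right)^{2}} \cdot \frac{1}{38} \left(1 + 6^{4} - 4 \cdot 6^{2}\right)^{2} = 16424 - \left(-16\right) \frac{1}{\left(-4 + 36\right)^{2}} \cdot \frac{1}{38} \left(1 + 1296 - 144\right)^{2} = 16424 - \left(-16\right) \frac{1}{1024} \cdot \frac{1}{38} \left(1 + 1296 - 144\right)^{2} = 16424 - \left(-16\right) \frac{1}{1024} \cdot \frac{1}{38} \cdot 1153^{2} = 16424 - \left(-16\right) \frac{1}{1024} \cdot \frac{1}{38} \cdot 1329409 = 16424 - - \frac{1329409}{2432} = 16424 + \frac{1329409}{2432} = \frac{41272577}{2432}$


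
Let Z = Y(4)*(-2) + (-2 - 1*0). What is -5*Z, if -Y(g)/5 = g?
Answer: -190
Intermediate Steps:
Y(g) = -5*g
Z = 38 (Z = -5*4*(-2) + (-2 - 1*0) = -20*(-2) + (-2 + 0) = 40 - 2 = 38)
-5*Z = -5*38 = -190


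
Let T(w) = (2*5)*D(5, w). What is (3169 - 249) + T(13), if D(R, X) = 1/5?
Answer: 2922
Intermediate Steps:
D(R, X) = ⅕
T(w) = 2 (T(w) = (2*5)*(⅕) = 10*(⅕) = 2)
(3169 - 249) + T(13) = (3169 - 249) + 2 = 2920 + 2 = 2922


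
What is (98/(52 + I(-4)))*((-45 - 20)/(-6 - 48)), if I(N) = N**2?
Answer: 3185/1836 ≈ 1.7347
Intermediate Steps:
(98/(52 + I(-4)))*((-45 - 20)/(-6 - 48)) = (98/(52 + (-4)**2))*((-45 - 20)/(-6 - 48)) = (98/(52 + 16))*(-65/(-54)) = (98/68)*(-65*(-1/54)) = ((1/68)*98)*(65/54) = (49/34)*(65/54) = 3185/1836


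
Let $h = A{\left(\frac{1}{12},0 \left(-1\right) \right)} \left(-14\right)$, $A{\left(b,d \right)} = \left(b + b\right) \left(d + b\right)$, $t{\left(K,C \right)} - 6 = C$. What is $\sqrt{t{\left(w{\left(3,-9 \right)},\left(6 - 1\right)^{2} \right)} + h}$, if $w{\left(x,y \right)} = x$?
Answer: $\frac{\sqrt{1109}}{6} \approx 5.5503$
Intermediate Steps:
$t{\left(K,C \right)} = 6 + C$
$A{\left(b,d \right)} = 2 b \left(b + d\right)$
$h = - \frac{7}{36}$ ($h = \frac{2 \left(\frac{1}{12} + 0 \left(-1\right)\right)}{12} \left(-14\right) = 2 \cdot \frac{1}{12} \left(\frac{1}{12} + 0\right) \left(-14\right) = 2 \cdot \frac{1}{12} \cdot \frac{1}{12} \left(-14\right) = \frac{1}{72} \left(-14\right) = - \frac{7}{36} \approx -0.19444$)
$\sqrt{t{\left(w{\left(3,-9 \right)},\left(6 - 1\right)^{2} \right)} + h} = \sqrt{\left(6 + \left(6 - 1\right)^{2}\right) - \frac{7}{36}} = \sqrt{\left(6 + 5^{2}\right) - \frac{7}{36}} = \sqrt{\left(6 + 25\right) - \frac{7}{36}} = \sqrt{31 - \frac{7}{36}} = \sqrt{\frac{1109}{36}} = \frac{\sqrt{1109}}{6}$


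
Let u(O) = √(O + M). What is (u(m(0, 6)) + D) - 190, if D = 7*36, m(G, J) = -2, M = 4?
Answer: 62 + √2 ≈ 63.414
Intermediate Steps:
D = 252
u(O) = √(4 + O) (u(O) = √(O + 4) = √(4 + O))
(u(m(0, 6)) + D) - 190 = (√(4 - 2) + 252) - 190 = (√2 + 252) - 190 = (252 + √2) - 190 = 62 + √2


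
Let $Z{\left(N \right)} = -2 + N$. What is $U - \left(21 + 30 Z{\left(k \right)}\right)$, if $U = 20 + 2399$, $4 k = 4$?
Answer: $2428$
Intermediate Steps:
$k = 1$ ($k = \frac{1}{4} \cdot 4 = 1$)
$U = 2419$
$U - \left(21 + 30 Z{\left(k \right)}\right) = 2419 - \left(21 + 30 \left(-2 + 1\right)\right) = 2419 - -9 = 2419 + \left(-21 + 30\right) = 2419 + 9 = 2428$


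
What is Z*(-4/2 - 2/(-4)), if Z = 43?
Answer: -129/2 ≈ -64.500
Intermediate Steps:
Z*(-4/2 - 2/(-4)) = 43*(-4/2 - 2/(-4)) = 43*(-4*½ - 2*(-¼)) = 43*(-2 + ½) = 43*(-3/2) = -129/2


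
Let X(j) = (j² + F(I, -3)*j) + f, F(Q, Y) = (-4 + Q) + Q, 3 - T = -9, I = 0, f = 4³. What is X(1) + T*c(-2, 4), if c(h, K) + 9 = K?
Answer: 1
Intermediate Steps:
c(h, K) = -9 + K
f = 64
T = 12 (T = 3 - 1*(-9) = 3 + 9 = 12)
F(Q, Y) = -4 + 2*Q
X(j) = 64 + j² - 4*j (X(j) = (j² + (-4 + 2*0)*j) + 64 = (j² + (-4 + 0)*j) + 64 = (j² - 4*j) + 64 = 64 + j² - 4*j)
X(1) + T*c(-2, 4) = (64 + 1² - 4*1) + 12*(-9 + 4) = (64 + 1 - 4) + 12*(-5) = 61 - 60 = 1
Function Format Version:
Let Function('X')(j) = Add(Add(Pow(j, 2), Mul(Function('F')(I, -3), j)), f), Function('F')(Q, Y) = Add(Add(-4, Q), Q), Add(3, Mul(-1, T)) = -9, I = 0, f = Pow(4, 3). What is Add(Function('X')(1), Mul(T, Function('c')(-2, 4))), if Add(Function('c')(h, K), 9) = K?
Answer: 1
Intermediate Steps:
Function('c')(h, K) = Add(-9, K)
f = 64
T = 12 (T = Add(3, Mul(-1, -9)) = Add(3, 9) = 12)
Function('F')(Q, Y) = Add(-4, Mul(2, Q))
Function('X')(j) = Add(64, Pow(j, 2), Mul(-4, j)) (Function('X')(j) = Add(Add(Pow(j, 2), Mul(Add(-4, Mul(2, 0)), j)), 64) = Add(Add(Pow(j, 2), Mul(Add(-4, 0), j)), 64) = Add(Add(Pow(j, 2), Mul(-4, j)), 64) = Add(64, Pow(j, 2), Mul(-4, j)))
Add(Function('X')(1), Mul(T, Function('c')(-2, 4))) = Add(Add(64, Pow(1, 2), Mul(-4, 1)), Mul(12, Add(-9, 4))) = Add(Add(64, 1, -4), Mul(12, -5)) = Add(61, -60) = 1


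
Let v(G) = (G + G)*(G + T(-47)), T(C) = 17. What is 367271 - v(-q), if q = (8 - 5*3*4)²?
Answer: -14164025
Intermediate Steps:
q = 2704 (q = (8 - 15*4)² = (8 - 60)² = (-52)² = 2704)
v(G) = 2*G*(17 + G) (v(G) = (G + G)*(G + 17) = (2*G)*(17 + G) = 2*G*(17 + G))
367271 - v(-q) = 367271 - 2*(-1*2704)*(17 - 1*2704) = 367271 - 2*(-2704)*(17 - 2704) = 367271 - 2*(-2704)*(-2687) = 367271 - 1*14531296 = 367271 - 14531296 = -14164025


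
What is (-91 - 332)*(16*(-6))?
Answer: 40608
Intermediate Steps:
(-91 - 332)*(16*(-6)) = -423*(-96) = 40608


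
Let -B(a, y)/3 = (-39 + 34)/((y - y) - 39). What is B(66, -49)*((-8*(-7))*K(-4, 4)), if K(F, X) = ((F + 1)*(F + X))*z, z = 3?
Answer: 0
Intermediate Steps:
B(a, y) = -5/13 (B(a, y) = -3*(-39 + 34)/((y - y) - 39) = -(-15)/(0 - 39) = -(-15)/(-39) = -(-15)*(-1)/39 = -3*5/39 = -5/13)
K(F, X) = 3*(1 + F)*(F + X) (K(F, X) = ((F + 1)*(F + X))*3 = ((1 + F)*(F + X))*3 = 3*(1 + F)*(F + X))
B(66, -49)*((-8*(-7))*K(-4, 4)) = -5*(-8*(-7))*(3*(-4) + 3*4 + 3*(-4)² + 3*(-4)*4)/13 = -280*(-12 + 12 + 3*16 - 48)/13 = -280*(-12 + 12 + 48 - 48)/13 = -280*0/13 = -5/13*0 = 0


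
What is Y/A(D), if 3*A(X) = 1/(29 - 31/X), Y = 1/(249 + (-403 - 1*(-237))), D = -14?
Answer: 1311/1162 ≈ 1.1282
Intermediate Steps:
Y = 1/83 (Y = 1/(249 + (-403 + 237)) = 1/(249 - 166) = 1/83 ≈ 0.012048)
A(X) = 1/(3*(29 - 31/X))
Y/A(D) = 1/(83*(((⅓)*(-14)/(-31 + 29*(-14))))) = 1/(83*(((⅓)*(-14)/(-31 - 406)))) = 1/(83*(((⅓)*(-14)/(-437)))) = 1/(83*(((⅓)*(-14)*(-1/437)))) = 1/(83*(14/1311)) = (1/83)*(1311/14) = 1311/1162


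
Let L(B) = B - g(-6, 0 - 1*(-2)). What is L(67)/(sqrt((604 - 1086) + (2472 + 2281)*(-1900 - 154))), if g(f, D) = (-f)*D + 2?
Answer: -53*I*sqrt(2440786)/4881572 ≈ -0.016962*I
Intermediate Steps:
g(f, D) = 2 - D*f (g(f, D) = -D*f + 2 = 2 - D*f)
L(B) = -14 + B (L(B) = B - (2 - 1*(0 - 1*(-2))*(-6)) = B - (2 - 1*(0 + 2)*(-6)) = B - (2 - 1*2*(-6)) = B - (2 + 12) = B - 1*14 = B - 14 = -14 + B)
L(67)/(sqrt((604 - 1086) + (2472 + 2281)*(-1900 - 154))) = (-14 + 67)/(sqrt((604 - 1086) + (2472 + 2281)*(-1900 - 154))) = 53/(sqrt(-482 + 4753*(-2054))) = 53/(sqrt(-482 - 9762662)) = 53/(sqrt(-9763144)) = 53/((2*I*sqrt(2440786))) = 53*(-I*sqrt(2440786)/4881572) = -53*I*sqrt(2440786)/4881572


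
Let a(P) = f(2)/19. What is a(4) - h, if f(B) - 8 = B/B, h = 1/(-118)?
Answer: 1081/2242 ≈ 0.48216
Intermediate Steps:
h = -1/118 ≈ -0.0084746
f(B) = 9 (f(B) = 8 + B/B = 8 + 1 = 9)
a(P) = 9/19
a(4) - h = 9/19 - 1*(-1/118) = 9/19 + 1/118 = 1081/2242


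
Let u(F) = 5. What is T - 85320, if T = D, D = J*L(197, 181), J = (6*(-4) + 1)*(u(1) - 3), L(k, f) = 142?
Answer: -91852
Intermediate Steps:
J = -46 (J = (6*(-4) + 1)*(5 - 3) = (-24 + 1)*2 = -23*2 = -46)
D = -6532 (D = -46*142 = -6532)
T = -6532
T - 85320 = -6532 - 85320 = -91852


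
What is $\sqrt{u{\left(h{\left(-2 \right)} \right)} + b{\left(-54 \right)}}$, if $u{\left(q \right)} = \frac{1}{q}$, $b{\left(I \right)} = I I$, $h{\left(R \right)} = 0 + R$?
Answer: $\frac{7 \sqrt{238}}{2} \approx 53.995$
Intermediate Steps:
$h{\left(R \right)} = R$
$b{\left(I \right)} = I^{2}$
$\sqrt{u{\left(h{\left(-2 \right)} \right)} + b{\left(-54 \right)}} = \sqrt{\frac{1}{-2} + \left(-54\right)^{2}} = \sqrt{- \frac{1}{2} + 2916} = \sqrt{\frac{5831}{2}} = \frac{7 \sqrt{238}}{2}$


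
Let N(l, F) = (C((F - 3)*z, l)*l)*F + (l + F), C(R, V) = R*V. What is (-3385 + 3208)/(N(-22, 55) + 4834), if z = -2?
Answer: 177/2763613 ≈ 6.4047e-5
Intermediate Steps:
N(l, F) = F + l + F*l**2*(6 - 2*F) (N(l, F) = ((((F - 3)*(-2))*l)*l)*F + (l + F) = ((((-3 + F)*(-2))*l)*l)*F + (F + l) = (((6 - 2*F)*l)*l)*F + (F + l) = ((l*(6 - 2*F))*l)*F + (F + l) = (l**2*(6 - 2*F))*F + (F + l) = F*l**2*(6 - 2*F) + (F + l) = F + l + F*l**2*(6 - 2*F))
(-3385 + 3208)/(N(-22, 55) + 4834) = (-3385 + 3208)/((55 - 22 + 2*55*(-22)**2*(3 - 1*55)) + 4834) = -177/((55 - 22 + 2*55*484*(3 - 55)) + 4834) = -177/((55 - 22 + 2*55*484*(-52)) + 4834) = -177/((55 - 22 - 2768480) + 4834) = -177/(-2768447 + 4834) = -177/(-2763613) = -177*(-1/2763613) = 177/2763613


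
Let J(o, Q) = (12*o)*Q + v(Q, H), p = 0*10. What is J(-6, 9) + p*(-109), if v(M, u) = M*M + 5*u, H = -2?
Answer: -577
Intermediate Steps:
p = 0
v(M, u) = M**2 + 5*u
J(o, Q) = -10 + Q**2 + 12*Q*o (J(o, Q) = (12*o)*Q + (Q**2 + 5*(-2)) = 12*Q*o + (Q**2 - 10) = 12*Q*o + (-10 + Q**2) = -10 + Q**2 + 12*Q*o)
J(-6, 9) + p*(-109) = (-10 + 9**2 + 12*9*(-6)) + 0*(-109) = (-10 + 81 - 648) + 0 = -577 + 0 = -577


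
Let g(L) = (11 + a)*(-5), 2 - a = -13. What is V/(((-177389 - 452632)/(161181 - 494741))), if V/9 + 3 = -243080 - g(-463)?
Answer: -12795695160/11053 ≈ -1.1577e+6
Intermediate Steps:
a = 15 (a = 2 - 1*(-13) = 2 + 13 = 15)
g(L) = -130 (g(L) = (11 + 15)*(-5) = 26*(-5) = -130)
V = -2186577 (V = -27 + 9*(-243080 - 1*(-130)) = -27 + 9*(-243080 + 130) = -27 + 9*(-242950) = -27 - 2186550 = -2186577)
V/(((-177389 - 452632)/(161181 - 494741))) = -2186577*(161181 - 494741)/(-177389 - 452632) = -2186577/((-630021/(-333560))) = -2186577/((-630021*(-1/333560))) = -2186577/630021/333560 = -2186577*333560/630021 = -12795695160/11053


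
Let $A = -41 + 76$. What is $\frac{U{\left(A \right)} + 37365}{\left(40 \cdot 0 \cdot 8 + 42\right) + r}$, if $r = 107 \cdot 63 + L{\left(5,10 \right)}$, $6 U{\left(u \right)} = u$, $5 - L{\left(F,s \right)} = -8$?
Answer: $\frac{224225}{40776} \approx 5.4989$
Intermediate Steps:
$A = 35$
$L{\left(F,s \right)} = 13$ ($L{\left(F,s \right)} = 5 - -8 = 5 + 8 = 13$)
$U{\left(u \right)} = \frac{u}{6}$
$r = 6754$ ($r = 107 \cdot 63 + 13 = 6741 + 13 = 6754$)
$\frac{U{\left(A \right)} + 37365}{\left(40 \cdot 0 \cdot 8 + 42\right) + r} = \frac{\frac{1}{6} \cdot 35 + 37365}{\left(40 \cdot 0 \cdot 8 + 42\right) + 6754} = \frac{\frac{35}{6} + 37365}{\left(40 \cdot 0 + 42\right) + 6754} = \frac{224225}{6 \left(\left(0 + 42\right) + 6754\right)} = \frac{224225}{6 \left(42 + 6754\right)} = \frac{224225}{6 \cdot 6796} = \frac{224225}{6} \cdot \frac{1}{6796} = \frac{224225}{40776}$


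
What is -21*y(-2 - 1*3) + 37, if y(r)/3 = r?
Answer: 352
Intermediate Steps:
y(r) = 3*r
-21*y(-2 - 1*3) + 37 = -63*(-2 - 1*3) + 37 = -63*(-2 - 3) + 37 = -63*(-5) + 37 = -21*(-15) + 37 = 315 + 37 = 352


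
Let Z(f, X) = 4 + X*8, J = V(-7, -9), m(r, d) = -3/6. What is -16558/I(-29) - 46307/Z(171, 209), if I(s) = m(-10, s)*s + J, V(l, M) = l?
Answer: -56197021/25140 ≈ -2235.4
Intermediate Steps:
m(r, d) = -½ (m(r, d) = -3*⅙ = -½)
J = -7
Z(f, X) = 4 + 8*X
I(s) = -7 - s/2 (I(s) = -s/2 - 7 = -7 - s/2)
-16558/I(-29) - 46307/Z(171, 209) = -16558/(-7 - ½*(-29)) - 46307/(4 + 8*209) = -16558/(-7 + 29/2) - 46307/(4 + 1672) = -16558/15/2 - 46307/1676 = -16558*2/15 - 46307*1/1676 = -33116/15 - 46307/1676 = -56197021/25140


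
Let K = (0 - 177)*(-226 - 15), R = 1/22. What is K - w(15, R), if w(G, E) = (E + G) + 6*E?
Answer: 938117/22 ≈ 42642.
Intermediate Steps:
R = 1/22 ≈ 0.045455
w(G, E) = G + 7*E
K = 42657 (K = -177*(-241) = 42657)
K - w(15, R) = 42657 - (15 + 7*(1/22)) = 42657 - (15 + 7/22) = 42657 - 1*337/22 = 42657 - 337/22 = 938117/22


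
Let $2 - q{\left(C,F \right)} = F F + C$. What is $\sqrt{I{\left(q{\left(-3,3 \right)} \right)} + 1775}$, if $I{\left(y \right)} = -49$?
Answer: $\sqrt{1726} \approx 41.545$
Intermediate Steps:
$q{\left(C,F \right)} = 2 - C - F^{2}$ ($q{\left(C,F \right)} = 2 - \left(F F + C\right) = 2 - \left(F^{2} + C\right) = 2 - \left(C + F^{2}\right) = 2 - C - F^{2}$)
$\sqrt{I{\left(q{\left(-3,3 \right)} \right)} + 1775} = \sqrt{-49 + 1775} = \sqrt{1726}$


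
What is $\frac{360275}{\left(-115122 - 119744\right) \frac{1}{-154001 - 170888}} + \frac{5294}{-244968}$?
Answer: $\frac{7168338093172799}{14383663572} \approx 4.9837 \cdot 10^{5}$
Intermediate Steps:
$\frac{360275}{\left(-115122 - 119744\right) \frac{1}{-154001 - 170888}} + \frac{5294}{-244968} = \frac{360275}{\left(-234866\right) \frac{1}{-154001 - 170888}} + 5294 \left(- \frac{1}{244968}\right) = \frac{360275}{\left(-234866\right) \frac{1}{-324889}} - \frac{2647}{122484} = \frac{360275}{\left(-234866\right) \left(- \frac{1}{324889}\right)} - \frac{2647}{122484} = \frac{360275}{\frac{234866}{324889}} - \frac{2647}{122484} = 360275 \cdot \frac{324889}{234866} - \frac{2647}{122484} = \frac{117049384475}{234866} - \frac{2647}{122484} = \frac{7168338093172799}{14383663572}$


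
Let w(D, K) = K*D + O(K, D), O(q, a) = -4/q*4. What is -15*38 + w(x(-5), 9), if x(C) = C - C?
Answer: -5146/9 ≈ -571.78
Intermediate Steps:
O(q, a) = -16/q
x(C) = 0
w(D, K) = -16/K + D*K (w(D, K) = K*D - 16/K = D*K - 16/K = -16/K + D*K)
-15*38 + w(x(-5), 9) = -15*38 + (-16/9 + 0*9) = -570 + (-16*1/9 + 0) = -570 + (-16/9 + 0) = -570 - 16/9 = -5146/9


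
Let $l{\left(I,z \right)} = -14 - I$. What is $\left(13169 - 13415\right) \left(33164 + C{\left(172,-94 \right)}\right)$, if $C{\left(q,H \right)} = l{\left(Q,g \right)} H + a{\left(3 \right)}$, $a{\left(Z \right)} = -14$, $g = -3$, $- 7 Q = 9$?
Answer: $- \frac{59142336}{7} \approx -8.4489 \cdot 10^{6}$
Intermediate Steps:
$Q = - \frac{9}{7}$ ($Q = \left(- \frac{1}{7}\right) 9 = - \frac{9}{7} \approx -1.2857$)
$C{\left(q,H \right)} = -14 - \frac{89 H}{7}$ ($C{\left(q,H \right)} = \left(-14 - - \frac{9}{7}\right) H - 14 = \left(-14 + \frac{9}{7}\right) H - 14 = - \frac{89 H}{7} - 14 = -14 - \frac{89 H}{7}$)
$\left(13169 - 13415\right) \left(33164 + C{\left(172,-94 \right)}\right) = \left(13169 - 13415\right) \left(33164 - - \frac{8268}{7}\right) = - 246 \left(33164 + \left(-14 + \frac{8366}{7}\right)\right) = - 246 \left(33164 + \frac{8268}{7}\right) = \left(-246\right) \frac{240416}{7} = - \frac{59142336}{7}$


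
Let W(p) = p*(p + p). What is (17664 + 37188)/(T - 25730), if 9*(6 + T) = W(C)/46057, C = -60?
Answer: -30075221/14110978 ≈ -2.1313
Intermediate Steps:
W(p) = 2*p**2 (W(p) = p*(2*p) = 2*p**2)
T = -275542/46057 (T = -6 + ((2*(-60)**2)/46057)/9 = -6 + ((2*3600)*(1/46057))/9 = -6 + (7200*(1/46057))/9 = -6 + (1/9)*(7200/46057) = -6 + 800/46057 = -275542/46057 ≈ -5.9826)
(17664 + 37188)/(T - 25730) = (17664 + 37188)/(-275542/46057 - 25730) = 54852/(-1185322152/46057) = 54852*(-46057/1185322152) = -30075221/14110978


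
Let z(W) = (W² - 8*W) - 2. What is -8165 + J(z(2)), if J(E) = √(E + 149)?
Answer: -8165 + 3*√15 ≈ -8153.4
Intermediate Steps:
z(W) = -2 + W² - 8*W
J(E) = √(149 + E)
-8165 + J(z(2)) = -8165 + √(149 + (-2 + 2² - 8*2)) = -8165 + √(149 + (-2 + 4 - 16)) = -8165 + √(149 - 14) = -8165 + √135 = -8165 + 3*√15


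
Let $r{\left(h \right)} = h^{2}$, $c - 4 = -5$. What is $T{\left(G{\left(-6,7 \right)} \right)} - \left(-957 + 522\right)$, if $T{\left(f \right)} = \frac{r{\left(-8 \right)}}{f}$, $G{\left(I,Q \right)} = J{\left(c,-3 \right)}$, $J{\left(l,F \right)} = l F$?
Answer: $\frac{1369}{3} \approx 456.33$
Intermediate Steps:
$c = -1$ ($c = 4 - 5 = -1$)
$J{\left(l,F \right)} = F l$
$G{\left(I,Q \right)} = 3$ ($G{\left(I,Q \right)} = \left(-3\right) \left(-1\right) = 3$)
$T{\left(f \right)} = \frac{64}{f}$ ($T{\left(f \right)} = \frac{\left(-8\right)^{2}}{f} = \frac{64}{f}$)
$T{\left(G{\left(-6,7 \right)} \right)} - \left(-957 + 522\right) = \frac{64}{3} - \left(-957 + 522\right) = 64 \cdot \frac{1}{3} - -435 = \frac{64}{3} + 435 = \frac{1369}{3}$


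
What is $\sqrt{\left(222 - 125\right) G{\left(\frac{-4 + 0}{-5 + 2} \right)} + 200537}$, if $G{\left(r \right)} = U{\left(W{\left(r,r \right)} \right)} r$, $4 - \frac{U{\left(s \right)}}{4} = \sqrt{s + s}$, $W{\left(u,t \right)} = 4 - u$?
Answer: $\frac{\sqrt{1823457 - 6208 \sqrt{3}}}{3} \approx 448.79$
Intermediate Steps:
$U{\left(s \right)} = 16 - 4 \sqrt{2} \sqrt{s}$ ($U{\left(s \right)} = 16 - 4 \sqrt{s + s} = 16 - 4 \sqrt{2 s} = 16 - 4 \sqrt{2} \sqrt{s}$)
$G{\left(r \right)} = r \left(16 - 4 \sqrt{2} \sqrt{4 - r}\right)$ ($G{\left(r \right)} = \left(16 - 4 \sqrt{2} \sqrt{4 - r}\right) r = r \left(16 - 4 \sqrt{2} \sqrt{4 - r}\right)$)
$\sqrt{\left(222 - 125\right) G{\left(\frac{-4 + 0}{-5 + 2} \right)} + 200537} = \sqrt{\left(222 - 125\right) 4 \frac{-4 + 0}{-5 + 2} \left(4 - \sqrt{8 - 2 \frac{-4 + 0}{-5 + 2}}\right) + 200537} = \sqrt{97 \cdot 4 \left(- \frac{4}{-3}\right) \left(4 - \sqrt{8 - 2 \left(- \frac{4}{-3}\right)}\right) + 200537} = \sqrt{97 \cdot 4 \left(\left(-4\right) \left(- \frac{1}{3}\right)\right) \left(4 - \sqrt{8 - 2 \left(\left(-4\right) \left(- \frac{1}{3}\right)\right)}\right) + 200537} = \sqrt{97 \cdot 4 \cdot \frac{4}{3} \left(4 - \sqrt{8 - \frac{8}{3}}\right) + 200537} = \sqrt{97 \cdot 4 \cdot \frac{4}{3} \left(4 - \sqrt{\frac{16}{3}}\right) + 200537} = \sqrt{97 \cdot 4 \cdot \frac{4}{3} \left(4 - \frac{4 \sqrt{3}}{3}\right) + 200537} = \sqrt{97 \left(\frac{64}{3} - \frac{64 \sqrt{3}}{9}\right) + 200537} = \sqrt{\left(\frac{6208}{3} - \frac{6208 \sqrt{3}}{9}\right) + 200537} = \sqrt{\frac{607819}{3} - \frac{6208 \sqrt{3}}{9}}$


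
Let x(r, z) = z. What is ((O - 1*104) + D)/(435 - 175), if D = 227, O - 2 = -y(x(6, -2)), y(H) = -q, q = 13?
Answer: 69/130 ≈ 0.53077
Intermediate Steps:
y(H) = -13 (y(H) = -1*13 = -13)
O = 15 (O = 2 - 1*(-13) = 2 + 13 = 15)
((O - 1*104) + D)/(435 - 175) = ((15 - 1*104) + 227)/(435 - 175) = ((15 - 104) + 227)/260 = (-89 + 227)*(1/260) = 138*(1/260) = 69/130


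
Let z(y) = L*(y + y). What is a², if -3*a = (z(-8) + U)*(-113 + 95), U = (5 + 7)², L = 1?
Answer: 589824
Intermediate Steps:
z(y) = 2*y (z(y) = 1*(y + y) = 1*(2*y) = 2*y)
U = 144 (U = 12² = 144)
a = 768 (a = -(2*(-8) + 144)*(-113 + 95)/3 = -(-16 + 144)*(-18)/3 = -128*(-18)/3 = -⅓*(-2304) = 768)
a² = 768² = 589824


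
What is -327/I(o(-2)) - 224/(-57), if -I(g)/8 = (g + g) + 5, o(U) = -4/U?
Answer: 3863/456 ≈ 8.4715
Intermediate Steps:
I(g) = -40 - 16*g (I(g) = -8*((g + g) + 5) = -8*(2*g + 5) = -8*(5 + 2*g) = -40 - 16*g)
-327/I(o(-2)) - 224/(-57) = -327/(-40 - (-64)/(-2)) - 224/(-57) = -327/(-40 - (-64)*(-1)/2) - 224*(-1/57) = -327/(-40 - 16*2) + 224/57 = -327/(-40 - 32) + 224/57 = -327/(-72) + 224/57 = -327*(-1/72) + 224/57 = 109/24 + 224/57 = 3863/456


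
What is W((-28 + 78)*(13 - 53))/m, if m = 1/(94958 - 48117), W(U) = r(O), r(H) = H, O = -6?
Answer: -281046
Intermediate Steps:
W(U) = -6
m = 1/46841 ≈ 2.1349e-5
W((-28 + 78)*(13 - 53))/m = -6/1/46841 = -6*46841 = -281046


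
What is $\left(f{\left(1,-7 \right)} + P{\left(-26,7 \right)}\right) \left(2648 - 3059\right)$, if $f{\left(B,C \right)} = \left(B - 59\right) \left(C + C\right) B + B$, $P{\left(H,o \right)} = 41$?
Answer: $-350994$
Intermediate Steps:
$f{\left(B,C \right)} = B + 2 B C \left(-59 + B\right)$ ($f{\left(B,C \right)} = \left(-59 + B\right) 2 C B + B = 2 C \left(-59 + B\right) B + B = 2 B C \left(-59 + B\right) + B = B + 2 B C \left(-59 + B\right)$)
$\left(f{\left(1,-7 \right)} + P{\left(-26,7 \right)}\right) \left(2648 - 3059\right) = \left(1 \left(1 - -826 + 2 \cdot 1 \left(-7\right)\right) + 41\right) \left(2648 - 3059\right) = \left(1 \left(1 + 826 - 14\right) + 41\right) \left(-411\right) = \left(1 \cdot 813 + 41\right) \left(-411\right) = \left(813 + 41\right) \left(-411\right) = 854 \left(-411\right) = -350994$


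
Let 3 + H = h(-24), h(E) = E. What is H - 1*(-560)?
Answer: 533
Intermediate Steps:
H = -27 (H = -3 - 24 = -27)
H - 1*(-560) = -27 - 1*(-560) = -27 + 560 = 533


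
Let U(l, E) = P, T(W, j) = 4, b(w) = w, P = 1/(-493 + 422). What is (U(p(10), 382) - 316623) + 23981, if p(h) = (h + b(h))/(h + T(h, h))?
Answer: -20777583/71 ≈ -2.9264e+5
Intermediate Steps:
P = -1/71 (P = 1/(-71) = -1/71 ≈ -0.014085)
p(h) = 2*h/(4 + h) (p(h) = (h + h)/(h + 4) = (2*h)/(4 + h) = 2*h/(4 + h))
U(l, E) = -1/71
(U(p(10), 382) - 316623) + 23981 = (-1/71 - 316623) + 23981 = -22480234/71 + 23981 = -20777583/71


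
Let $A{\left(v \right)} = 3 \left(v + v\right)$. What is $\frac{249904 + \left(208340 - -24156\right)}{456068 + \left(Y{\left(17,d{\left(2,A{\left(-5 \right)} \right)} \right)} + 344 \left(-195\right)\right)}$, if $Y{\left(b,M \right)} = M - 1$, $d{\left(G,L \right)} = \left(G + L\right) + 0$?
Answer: $\frac{160800}{129653} \approx 1.2402$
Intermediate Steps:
$A{\left(v \right)} = 6 v$ ($A{\left(v \right)} = 3 \cdot 2 v = 6 v$)
$d{\left(G,L \right)} = G + L$
$Y{\left(b,M \right)} = -1 + M$
$\frac{249904 + \left(208340 - -24156\right)}{456068 + \left(Y{\left(17,d{\left(2,A{\left(-5 \right)} \right)} \right)} + 344 \left(-195\right)\right)} = \frac{249904 + \left(208340 - -24156\right)}{456068 + \left(\left(-1 + \left(2 + 6 \left(-5\right)\right)\right) + 344 \left(-195\right)\right)} = \frac{249904 + \left(208340 + 24156\right)}{456068 + \left(\left(-1 + \left(2 - 30\right)\right) - 67080\right)} = \frac{249904 + 232496}{456068 - 67109} = \frac{482400}{456068 - 67109} = \frac{482400}{388959} = 482400 \cdot \frac{1}{388959} = \frac{160800}{129653}$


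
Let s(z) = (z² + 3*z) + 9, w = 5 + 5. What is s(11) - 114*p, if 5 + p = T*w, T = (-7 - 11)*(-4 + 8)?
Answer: 82813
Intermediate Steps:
w = 10
T = -72 (T = -18*4 = -72)
s(z) = 9 + z² + 3*z
p = -725 (p = -5 - 72*10 = -5 - 720 = -725)
s(11) - 114*p = (9 + 11² + 3*11) - 114*(-725) = (9 + 121 + 33) + 82650 = 163 + 82650 = 82813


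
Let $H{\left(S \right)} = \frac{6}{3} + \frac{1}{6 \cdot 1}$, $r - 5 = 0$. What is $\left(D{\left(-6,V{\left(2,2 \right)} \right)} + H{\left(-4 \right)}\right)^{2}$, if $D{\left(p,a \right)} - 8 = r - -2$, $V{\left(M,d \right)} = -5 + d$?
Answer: $\frac{10609}{36} \approx 294.69$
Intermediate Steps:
$r = 5$ ($r = 5 + 0 = 5$)
$H{\left(S \right)} = \frac{13}{6}$ ($H{\left(S \right)} = 6 \cdot \frac{1}{3} + \frac{1}{6} \cdot 1 = 2 + \frac{1}{6} = \frac{13}{6}$)
$D{\left(p,a \right)} = 15$ ($D{\left(p,a \right)} = 8 + \left(5 - -2\right) = 8 + \left(5 + 2\right) = 8 + 7 = 15$)
$\left(D{\left(-6,V{\left(2,2 \right)} \right)} + H{\left(-4 \right)}\right)^{2} = \left(15 + \frac{13}{6}\right)^{2} = \left(\frac{103}{6}\right)^{2} = \frac{10609}{36}$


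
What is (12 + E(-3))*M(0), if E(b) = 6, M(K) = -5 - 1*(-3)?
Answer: -36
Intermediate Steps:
M(K) = -2 (M(K) = -5 + 3 = -2)
(12 + E(-3))*M(0) = (12 + 6)*(-2) = 18*(-2) = -36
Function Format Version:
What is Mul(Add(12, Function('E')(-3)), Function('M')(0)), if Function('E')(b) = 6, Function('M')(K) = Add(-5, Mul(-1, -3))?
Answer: -36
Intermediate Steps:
Function('M')(K) = -2 (Function('M')(K) = Add(-5, 3) = -2)
Mul(Add(12, Function('E')(-3)), Function('M')(0)) = Mul(Add(12, 6), -2) = Mul(18, -2) = -36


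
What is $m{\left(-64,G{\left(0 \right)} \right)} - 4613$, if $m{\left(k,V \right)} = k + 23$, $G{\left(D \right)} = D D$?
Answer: $-4654$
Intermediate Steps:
$G{\left(D \right)} = D^{2}$
$m{\left(k,V \right)} = 23 + k$
$m{\left(-64,G{\left(0 \right)} \right)} - 4613 = \left(23 - 64\right) - 4613 = -41 - 4613 = -4654$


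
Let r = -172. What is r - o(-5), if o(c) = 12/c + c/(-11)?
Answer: -9353/55 ≈ -170.05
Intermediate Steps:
o(c) = 12/c - c/11 (o(c) = 12/c + c*(-1/11) = 12/c - c/11)
r - o(-5) = -172 - (12/(-5) - 1/11*(-5)) = -172 - (12*(-⅕) + 5/11) = -172 - (-12/5 + 5/11) = -172 - 1*(-107/55) = -172 + 107/55 = -9353/55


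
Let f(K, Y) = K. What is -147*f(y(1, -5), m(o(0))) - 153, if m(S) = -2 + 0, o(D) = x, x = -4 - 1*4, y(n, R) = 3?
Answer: -594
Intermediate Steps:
x = -8 (x = -4 - 4 = -8)
o(D) = -8
m(S) = -2
-147*f(y(1, -5), m(o(0))) - 153 = -147*3 - 153 = -441 - 153 = -594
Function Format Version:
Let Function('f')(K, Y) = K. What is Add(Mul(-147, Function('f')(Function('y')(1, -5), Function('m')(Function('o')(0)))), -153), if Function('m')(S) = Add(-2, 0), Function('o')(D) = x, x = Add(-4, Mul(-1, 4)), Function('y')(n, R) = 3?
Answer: -594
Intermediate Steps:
x = -8 (x = Add(-4, -4) = -8)
Function('o')(D) = -8
Function('m')(S) = -2
Add(Mul(-147, Function('f')(Function('y')(1, -5), Function('m')(Function('o')(0)))), -153) = Add(Mul(-147, 3), -153) = Add(-441, -153) = -594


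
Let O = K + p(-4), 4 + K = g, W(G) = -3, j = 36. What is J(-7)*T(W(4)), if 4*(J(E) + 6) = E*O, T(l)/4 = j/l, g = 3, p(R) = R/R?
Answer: 288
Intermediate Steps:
p(R) = 1
K = -1 (K = -4 + 3 = -1)
T(l) = 144/l (T(l) = 4*(36/l) = 144/l)
O = 0 (O = -1 + 1 = 0)
J(E) = -6 (J(E) = -6 + (E*0)/4 = -6 + (¼)*0 = -6 + 0 = -6)
J(-7)*T(W(4)) = -864/(-3) = -864*(-1)/3 = -6*(-48) = 288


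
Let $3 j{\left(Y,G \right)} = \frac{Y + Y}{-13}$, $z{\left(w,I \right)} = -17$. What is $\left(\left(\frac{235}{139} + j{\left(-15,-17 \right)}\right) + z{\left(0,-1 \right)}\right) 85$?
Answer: $- \frac{2233290}{1807} \approx -1235.9$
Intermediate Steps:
$j{\left(Y,G \right)} = - \frac{2 Y}{39}$ ($j{\left(Y,G \right)} = \frac{\left(Y + Y\right) \frac{1}{-13}}{3} = \frac{2 Y \left(- \frac{1}{13}\right)}{3} = \frac{\left(- \frac{2}{13}\right) Y}{3} = - \frac{2 Y}{39}$)
$\left(\left(\frac{235}{139} + j{\left(-15,-17 \right)}\right) + z{\left(0,-1 \right)}\right) 85 = \left(\left(\frac{235}{139} - - \frac{10}{13}\right) - 17\right) 85 = \left(\left(235 \cdot \frac{1}{139} + \frac{10}{13}\right) - 17\right) 85 = \left(\left(\frac{235}{139} + \frac{10}{13}\right) - 17\right) 85 = \left(\frac{4445}{1807} - 17\right) 85 = \left(- \frac{26274}{1807}\right) 85 = - \frac{2233290}{1807}$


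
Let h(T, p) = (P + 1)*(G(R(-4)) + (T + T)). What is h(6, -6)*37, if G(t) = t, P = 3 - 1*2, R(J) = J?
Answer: 592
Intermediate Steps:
P = 1 (P = 3 - 2 = 1)
h(T, p) = -8 + 4*T (h(T, p) = (1 + 1)*(-4 + (T + T)) = 2*(-4 + 2*T) = -8 + 4*T)
h(6, -6)*37 = (-8 + 4*6)*37 = (-8 + 24)*37 = 16*37 = 592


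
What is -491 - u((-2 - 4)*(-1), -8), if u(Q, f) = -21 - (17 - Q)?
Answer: -459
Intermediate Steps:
u(Q, f) = -38 + Q (u(Q, f) = -21 + (-17 + Q) = -38 + Q)
-491 - u((-2 - 4)*(-1), -8) = -491 - (-38 + (-2 - 4)*(-1)) = -491 - (-38 - 6*(-1)) = -491 - (-38 + 6) = -491 - 1*(-32) = -491 + 32 = -459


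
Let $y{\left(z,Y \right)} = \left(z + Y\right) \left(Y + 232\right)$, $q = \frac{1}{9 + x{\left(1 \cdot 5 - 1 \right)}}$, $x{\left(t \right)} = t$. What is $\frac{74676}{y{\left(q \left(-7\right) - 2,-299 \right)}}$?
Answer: $\frac{4953}{1340} \approx 3.6963$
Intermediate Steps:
$q = \frac{1}{13}$ ($q = \frac{1}{9 + \left(1 \cdot 5 - 1\right)} = \frac{1}{9 + \left(5 - 1\right)} = \frac{1}{9 + 4} = \frac{1}{13} \approx 0.076923$)
$y{\left(z,Y \right)} = \left(232 + Y\right) \left(Y + z\right)$ ($y{\left(z,Y \right)} = \left(Y + z\right) \left(232 + Y\right) = \left(232 + Y\right) \left(Y + z\right)$)
$\frac{74676}{y{\left(q \left(-7\right) - 2,-299 \right)}} = \frac{74676}{\left(-299\right)^{2} + 232 \left(-299\right) + 232 \left(\frac{1}{13} \left(-7\right) - 2\right) - 299 \left(\frac{1}{13} \left(-7\right) - 2\right)} = \frac{74676}{89401 - 69368 + 232 \left(- \frac{7}{13} - 2\right) - 299 \left(- \frac{7}{13} - 2\right)} = \frac{74676}{89401 - 69368 + 232 \left(- \frac{33}{13}\right) - -759} = \frac{74676}{89401 - 69368 - \frac{7656}{13} + 759} = \frac{74676}{\frac{262640}{13}} = 74676 \cdot \frac{13}{262640} = \frac{4953}{1340}$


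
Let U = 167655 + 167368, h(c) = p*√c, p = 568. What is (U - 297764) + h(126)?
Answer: 37259 + 1704*√14 ≈ 43635.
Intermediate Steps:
h(c) = 568*√c
U = 335023
(U - 297764) + h(126) = (335023 - 297764) + 568*√126 = 37259 + 568*(3*√14) = 37259 + 1704*√14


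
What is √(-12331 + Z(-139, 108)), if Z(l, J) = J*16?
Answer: I*√10603 ≈ 102.97*I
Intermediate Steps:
Z(l, J) = 16*J
√(-12331 + Z(-139, 108)) = √(-12331 + 16*108) = √(-12331 + 1728) = √(-10603) = I*√10603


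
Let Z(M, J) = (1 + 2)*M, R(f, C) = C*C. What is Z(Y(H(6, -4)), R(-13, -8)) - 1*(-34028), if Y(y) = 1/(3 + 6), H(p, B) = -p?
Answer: 102085/3 ≈ 34028.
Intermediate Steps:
R(f, C) = C²
Y(y) = ⅑ (Y(y) = 1/9 = ⅑)
Z(M, J) = 3*M
Z(Y(H(6, -4)), R(-13, -8)) - 1*(-34028) = 3*(⅑) - 1*(-34028) = ⅓ + 34028 = 102085/3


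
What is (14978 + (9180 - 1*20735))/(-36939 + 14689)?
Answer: -3423/22250 ≈ -0.15384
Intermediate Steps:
(14978 + (9180 - 1*20735))/(-36939 + 14689) = (14978 + (9180 - 20735))/(-22250) = (14978 - 11555)*(-1/22250) = 3423*(-1/22250) = -3423/22250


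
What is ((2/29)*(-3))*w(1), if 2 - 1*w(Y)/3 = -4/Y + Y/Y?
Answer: -90/29 ≈ -3.1034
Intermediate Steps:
w(Y) = 3 + 12/Y (w(Y) = 6 - 3*(-4/Y + Y/Y) = 6 - 3*(-4/Y + 1) = 6 - 3*(1 - 4/Y) = 6 + (-3 + 12/Y) = 3 + 12/Y)
((2/29)*(-3))*w(1) = ((2/29)*(-3))*(3 + 12/1) = ((2*(1/29))*(-3))*(3 + 12*1) = ((2/29)*(-3))*(3 + 12) = -6/29*15 = -90/29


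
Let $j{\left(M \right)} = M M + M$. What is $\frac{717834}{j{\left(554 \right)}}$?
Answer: $\frac{119639}{51245} \approx 2.3346$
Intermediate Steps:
$j{\left(M \right)} = M + M^{2}$ ($j{\left(M \right)} = M^{2} + M = M + M^{2}$)
$\frac{717834}{j{\left(554 \right)}} = \frac{717834}{554 \left(1 + 554\right)} = \frac{717834}{554 \cdot 555} = \frac{717834}{307470} = 717834 \cdot \frac{1}{307470} = \frac{119639}{51245}$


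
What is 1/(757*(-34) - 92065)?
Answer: -1/117803 ≈ -8.4887e-6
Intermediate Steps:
1/(757*(-34) - 92065) = 1/(-25738 - 92065) = 1/(-117803) = -1/117803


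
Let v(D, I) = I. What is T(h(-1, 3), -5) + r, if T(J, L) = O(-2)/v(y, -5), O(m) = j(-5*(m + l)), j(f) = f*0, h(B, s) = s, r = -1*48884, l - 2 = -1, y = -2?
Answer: -48884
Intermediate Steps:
l = 1 (l = 2 - 1 = 1)
r = -48884
j(f) = 0
O(m) = 0
T(J, L) = 0 (T(J, L) = 0/(-5) = 0*(-1/5) = 0)
T(h(-1, 3), -5) + r = 0 - 48884 = -48884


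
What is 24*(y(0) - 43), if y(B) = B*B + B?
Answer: -1032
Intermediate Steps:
y(B) = B + B² (y(B) = B² + B = B + B²)
24*(y(0) - 43) = 24*(0*(1 + 0) - 43) = 24*(0*1 - 43) = 24*(0 - 43) = 24*(-43) = -1032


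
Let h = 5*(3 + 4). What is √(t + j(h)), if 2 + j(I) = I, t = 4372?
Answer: √4405 ≈ 66.370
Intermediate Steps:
h = 35 (h = 5*7 = 35)
j(I) = -2 + I
√(t + j(h)) = √(4372 + (-2 + 35)) = √(4372 + 33) = √4405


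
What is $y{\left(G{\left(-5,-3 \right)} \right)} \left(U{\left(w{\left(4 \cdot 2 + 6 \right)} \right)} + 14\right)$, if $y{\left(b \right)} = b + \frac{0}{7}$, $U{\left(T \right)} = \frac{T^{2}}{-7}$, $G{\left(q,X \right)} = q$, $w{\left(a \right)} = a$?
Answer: $70$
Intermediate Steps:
$U{\left(T \right)} = - \frac{T^{2}}{7}$ ($U{\left(T \right)} = T^{2} \left(- \frac{1}{7}\right) = - \frac{T^{2}}{7}$)
$y{\left(b \right)} = b$ ($y{\left(b \right)} = b + 0 \cdot \frac{1}{7} = b + 0 = b$)
$y{\left(G{\left(-5,-3 \right)} \right)} \left(U{\left(w{\left(4 \cdot 2 + 6 \right)} \right)} + 14\right) = - 5 \left(- \frac{\left(4 \cdot 2 + 6\right)^{2}}{7} + 14\right) = - 5 \left(- \frac{\left(8 + 6\right)^{2}}{7} + 14\right) = - 5 \left(- \frac{14^{2}}{7} + 14\right) = - 5 \left(\left(- \frac{1}{7}\right) 196 + 14\right) = - 5 \left(-28 + 14\right) = \left(-5\right) \left(-14\right) = 70$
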